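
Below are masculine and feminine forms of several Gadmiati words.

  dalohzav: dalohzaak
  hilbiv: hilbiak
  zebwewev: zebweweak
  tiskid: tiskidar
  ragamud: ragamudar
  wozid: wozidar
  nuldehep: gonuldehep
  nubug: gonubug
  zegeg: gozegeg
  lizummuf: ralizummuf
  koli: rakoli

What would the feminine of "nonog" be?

"nonog" ends in -g. The stems ending in -g (nubug → gonubug, zegeg → gozegeg) add the prefix go-.
So nonog → gononog.

gononog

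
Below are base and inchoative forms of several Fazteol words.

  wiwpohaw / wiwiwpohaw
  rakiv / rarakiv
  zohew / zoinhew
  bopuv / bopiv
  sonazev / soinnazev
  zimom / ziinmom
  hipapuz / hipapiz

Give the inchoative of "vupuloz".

bopuv and rakiv both end in -v yet inflect differently (bopiv, rarakiv), so the final letter is not what conditions the rule; the last vowel is.
"vupuloz" has last vowel 'o'. The one such stem in the data (zimom → ziinmom) inserts -in- after the first vowel (as do zohew, sonazev), so the same rule applies.
The other patterns: stems whose last vowel is 'u' change the last vowel to 'i'; stems whose last vowel is 'a' or 'i' repeat the first consonant+vowel as a prefix.
So vupuloz → vuinpuloz.

vuinpuloz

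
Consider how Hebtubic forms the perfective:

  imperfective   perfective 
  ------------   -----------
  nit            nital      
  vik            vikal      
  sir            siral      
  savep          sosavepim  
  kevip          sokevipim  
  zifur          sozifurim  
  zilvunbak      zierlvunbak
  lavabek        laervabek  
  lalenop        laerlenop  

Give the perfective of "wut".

wutal

sir and zifur both end in -r yet inflect differently (siral, sozifurim), so the final letter is not what conditions the rule; the number of vowels is.
"wut" has 1 vowel. The stems with 1 vowel (nit → nital, vik → vikal, sir → siral) add -al.
So wut → wutal.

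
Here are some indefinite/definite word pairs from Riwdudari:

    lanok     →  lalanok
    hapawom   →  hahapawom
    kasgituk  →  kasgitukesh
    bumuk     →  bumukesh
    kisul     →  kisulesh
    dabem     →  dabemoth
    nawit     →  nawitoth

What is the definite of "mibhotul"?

mibhotulesh

"mibhotul" has last vowel 'u'. The stems whose last vowel is 'u' (kasgituk → kasgitukesh, bumuk → bumukesh, kisul → kisulesh) add -esh.
The other patterns: stems whose last vowel is 'o' repeat the first consonant+vowel as a prefix; stems whose last vowel is 'e' or 'i' add -oth.
So mibhotul → mibhotulesh.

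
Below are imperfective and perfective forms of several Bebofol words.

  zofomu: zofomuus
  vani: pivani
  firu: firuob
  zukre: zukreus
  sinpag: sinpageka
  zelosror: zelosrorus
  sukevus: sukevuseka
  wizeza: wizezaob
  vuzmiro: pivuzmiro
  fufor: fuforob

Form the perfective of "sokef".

fufor and zelosror both end in -r yet inflect differently (fuforob, zelosrorus), so the final letter is not what conditions the rule; the first letter is.
"sokef" begins with s-. The stems beginning with s- (sukevus → sukevuseka, sinpag → sinpageka) add -eka.
The other patterns: stems beginning with f- or w- add -ob; stems beginning with v- add the prefix pi-; stems beginning with z- add -us.
So sokef → sokefeka.

sokefeka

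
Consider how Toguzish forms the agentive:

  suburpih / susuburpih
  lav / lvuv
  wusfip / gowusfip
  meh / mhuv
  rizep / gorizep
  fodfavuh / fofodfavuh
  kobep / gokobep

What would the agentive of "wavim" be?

gowavim

"wavim" has 2 vowels. The stems with 2 vowels (wusfip → gowusfip, rizep → gorizep, kobep → gokobep) add the prefix go-.
The other patterns: stems with 1 vowel delete the last vowel and add -uv; stems with 3 vowels repeat the first consonant+vowel as a prefix.
So wavim → gowavim.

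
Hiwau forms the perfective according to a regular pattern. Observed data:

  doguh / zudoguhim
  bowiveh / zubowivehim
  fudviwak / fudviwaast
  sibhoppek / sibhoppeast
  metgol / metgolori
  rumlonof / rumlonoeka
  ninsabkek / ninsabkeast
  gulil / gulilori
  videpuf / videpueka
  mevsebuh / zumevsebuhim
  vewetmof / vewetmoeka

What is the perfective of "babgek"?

babgeast

metgol and vewetmof both have last vowel 'o' yet inflect differently (metgolori, vewetmoeka), so the last vowel is not what conditions the rule; the final letter is.
"babgek" ends in -k. The stems ending in -k (sibhoppek → sibhoppeast, ninsabkek → ninsabkeast, fudviwak → fudviwaast) drop the final letter and add -ast.
So babgek → babgeast.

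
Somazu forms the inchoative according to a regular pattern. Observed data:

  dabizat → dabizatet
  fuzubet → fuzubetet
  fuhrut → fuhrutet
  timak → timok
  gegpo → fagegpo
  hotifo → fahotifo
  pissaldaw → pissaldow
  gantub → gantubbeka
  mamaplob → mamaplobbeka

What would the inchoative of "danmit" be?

danmitet

gantub and fuhrut both have last vowel 'u' yet inflect differently (gantubbeka, fuhrutet), so the last vowel is not what conditions the rule; the final letter is.
"danmit" ends in -t. The stems ending in -t (fuhrut → fuhrutet, fuzubet → fuzubetet, dabizat → dabizatet) add -et.
So danmit → danmitet.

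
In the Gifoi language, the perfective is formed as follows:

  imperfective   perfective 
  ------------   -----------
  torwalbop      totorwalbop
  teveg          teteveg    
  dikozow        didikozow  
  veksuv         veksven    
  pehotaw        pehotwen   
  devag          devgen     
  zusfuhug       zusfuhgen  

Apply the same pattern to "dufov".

dikozow and pehotaw both end in -w yet inflect differently (didikozow, pehotwen), so the final letter is not what conditions the rule; the last vowel is.
"dufov" has last vowel 'o'. The stems whose last vowel is 'o' (torwalbop → totorwalbop, dikozow → didikozow) repeat the first consonant+vowel as a prefix.
The other pattern: stems whose last vowel is 'a' or 'u' delete the last vowel and add -en.
So dufov → dudufov.

dudufov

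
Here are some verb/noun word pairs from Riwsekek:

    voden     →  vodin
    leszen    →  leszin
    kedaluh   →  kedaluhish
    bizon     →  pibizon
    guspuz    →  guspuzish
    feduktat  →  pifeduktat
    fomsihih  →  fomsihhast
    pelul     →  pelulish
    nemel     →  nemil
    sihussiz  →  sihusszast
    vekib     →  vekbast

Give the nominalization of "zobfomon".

pizobfomon

sihussiz and guspuz both end in -z yet inflect differently (sihusszast, guspuzish), so the final letter is not what conditions the rule; the last vowel is.
"zobfomon" has last vowel 'o'. The one such stem in the data (bizon → pibizon) adds the prefix pi-, so the same rule applies.
So zobfomon → pizobfomon.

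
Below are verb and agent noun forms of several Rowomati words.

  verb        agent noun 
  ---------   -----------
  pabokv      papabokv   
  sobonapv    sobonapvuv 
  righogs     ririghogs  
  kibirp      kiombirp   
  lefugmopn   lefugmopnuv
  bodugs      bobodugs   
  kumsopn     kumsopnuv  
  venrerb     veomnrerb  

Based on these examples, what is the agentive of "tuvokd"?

tutuvokd

sobonapv and pabokv both end in -v yet inflect differently (sobonapvuv, papabokv), so the final letter is not what conditions the rule; the second-to-last letter is.
"tuvokd" has second-to-last letter 'k'. The one such stem in the data (pabokv → papabokv) repeats the first consonant+vowel as a prefix (as do bodugs, righogs), so the same rule applies.
So tuvokd → tutuvokd.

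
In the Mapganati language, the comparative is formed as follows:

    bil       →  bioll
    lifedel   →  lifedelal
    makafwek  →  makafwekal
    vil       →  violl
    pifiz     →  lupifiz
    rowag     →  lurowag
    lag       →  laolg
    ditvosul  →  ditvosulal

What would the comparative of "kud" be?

lag and rowag both end in -g yet inflect differently (laolg, lurowag), so the final letter is not what conditions the rule; the number of vowels is.
"kud" has 1 vowel. The stems with 1 vowel (bil → bioll, lag → laolg, vil → violl) insert -ol- after the first vowel.
The other patterns: stems with 2 vowels add the prefix lu-; stems with 3 vowels add -al.
So kud → kuold.

kuold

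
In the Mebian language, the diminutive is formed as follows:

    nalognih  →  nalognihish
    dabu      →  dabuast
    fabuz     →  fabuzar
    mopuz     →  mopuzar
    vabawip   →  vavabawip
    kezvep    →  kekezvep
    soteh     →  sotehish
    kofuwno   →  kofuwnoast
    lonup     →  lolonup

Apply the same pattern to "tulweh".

tulwehish

soteh and kezvep both have last vowel 'e' yet inflect differently (sotehish, kekezvep), so the last vowel is not what conditions the rule; the final letter is.
"tulweh" ends in -h. The stems ending in -h (soteh → sotehish, nalognih → nalognihish) add -ish.
The other patterns: stems ending in -z add -ar; stems ending in -p repeat the first consonant+vowel as a prefix; stems ending in -o or -u add -ast.
So tulweh → tulwehish.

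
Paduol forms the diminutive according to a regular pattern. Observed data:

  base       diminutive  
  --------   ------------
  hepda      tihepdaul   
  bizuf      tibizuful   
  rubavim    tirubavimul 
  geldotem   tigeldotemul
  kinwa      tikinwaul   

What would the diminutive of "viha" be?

tivihaul

Every pair shown (hepda → tihepdaul, bizuf → tibizuful, rubavim → tirubavimul, …) follows the same rule: add ti- … -ul around the stem.
So viha → tivihaul.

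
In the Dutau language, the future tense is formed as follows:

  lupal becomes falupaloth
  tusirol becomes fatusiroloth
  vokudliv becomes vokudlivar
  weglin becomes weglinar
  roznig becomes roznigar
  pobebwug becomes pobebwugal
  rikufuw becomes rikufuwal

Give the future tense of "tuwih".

tuwihar

"tuwih" has last vowel 'i'. The stems whose last vowel is 'i' (vokudliv → vokudlivar, weglin → weglinar, roznig → roznigar) add -ar.
So tuwih → tuwihar.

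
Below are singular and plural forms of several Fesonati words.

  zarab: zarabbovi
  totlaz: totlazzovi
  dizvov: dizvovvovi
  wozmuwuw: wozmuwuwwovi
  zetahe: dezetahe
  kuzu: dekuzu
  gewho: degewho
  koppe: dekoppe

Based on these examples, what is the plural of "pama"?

depama

wozmuwuw and kuzu both have last vowel 'u' yet inflect differently (wozmuwuwwovi, dekuzu), so the last vowel is not what conditions the rule; whether the stem ends in a vowel or a consonant is.
"pama" ends in a vowel. The stems ending in a vowel (zetahe → dezetahe, kuzu → dekuzu, gewho → degewho) add the prefix de-.
The other pattern: stems ending in a consonant double the final consonant and add -ovi.
So pama → depama.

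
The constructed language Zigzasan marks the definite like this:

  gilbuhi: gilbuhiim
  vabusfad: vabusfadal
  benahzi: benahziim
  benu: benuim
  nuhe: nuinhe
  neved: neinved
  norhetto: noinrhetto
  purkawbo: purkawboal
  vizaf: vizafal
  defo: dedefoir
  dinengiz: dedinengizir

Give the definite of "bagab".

norhetto and defo both end in -o yet inflect differently (noinrhetto, dedefoir), so the final letter is not what conditions the rule; the first letter is.
"bagab" begins with b-. The stems beginning with b- (benu → benuim, benahzi → benahziim) add -im.
So bagab → bagabim.

bagabim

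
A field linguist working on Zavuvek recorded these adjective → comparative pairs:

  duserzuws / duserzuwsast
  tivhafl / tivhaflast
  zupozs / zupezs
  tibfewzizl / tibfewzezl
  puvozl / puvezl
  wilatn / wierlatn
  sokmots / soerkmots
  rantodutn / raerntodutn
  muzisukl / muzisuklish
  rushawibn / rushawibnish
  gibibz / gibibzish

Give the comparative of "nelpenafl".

nelpenaflast

"nelpenafl" has second-to-last letter 'f'. The one such stem in the data (tivhafl → tivhaflast) adds -ast, so the same rule applies.
The other patterns: stems whose second-to-last letter is 'z' change the last vowel to 'e'; stems whose second-to-last letter is 't' insert -er- after the first vowel; stems whose second-to-last letter is 'b' or 'k' add -ish.
So nelpenafl → nelpenaflast.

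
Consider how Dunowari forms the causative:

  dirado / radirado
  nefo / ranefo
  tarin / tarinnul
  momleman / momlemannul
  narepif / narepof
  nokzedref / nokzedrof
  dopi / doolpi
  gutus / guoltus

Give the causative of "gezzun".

"gezzun" ends in -n. The stems ending in -n (tarin → tarinnul, momleman → momlemannul) double the final consonant and add -ul.
The other patterns: stems ending in -o add the prefix ra-; stems ending in -f change the last vowel to 'o'; stems ending in -i or -s insert -ol- after the first vowel.
So gezzun → gezzunnul.

gezzunnul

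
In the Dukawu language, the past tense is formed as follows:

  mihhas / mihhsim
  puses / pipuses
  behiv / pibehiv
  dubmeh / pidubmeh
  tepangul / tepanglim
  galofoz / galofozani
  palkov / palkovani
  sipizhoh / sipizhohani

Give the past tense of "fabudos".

fabudosani

palkov and behiv both end in -v yet inflect differently (palkovani, pibehiv), so the final letter is not what conditions the rule; the last vowel is.
"fabudos" has last vowel 'o'. The stems whose last vowel is 'o' (palkov → palkovani, sipizhoh → sipizhohani, galofoz → galofozani) add -ani.
The other patterns: stems whose last vowel is 'a' or 'u' delete the last vowel and add -im; stems whose last vowel is 'e' or 'i' add the prefix pi-.
So fabudos → fabudosani.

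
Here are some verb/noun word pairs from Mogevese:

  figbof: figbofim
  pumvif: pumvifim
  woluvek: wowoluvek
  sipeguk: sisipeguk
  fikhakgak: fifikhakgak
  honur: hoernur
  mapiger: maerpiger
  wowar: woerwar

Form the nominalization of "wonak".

sipeguk and honur both have last vowel 'u' yet inflect differently (sisipeguk, hoernur), so the last vowel is not what conditions the rule; the final letter is.
"wonak" ends in -k. The stems ending in -k (woluvek → wowoluvek, sipeguk → sisipeguk, fikhakgak → fifikhakgak) repeat the first consonant+vowel as a prefix.
So wonak → wowonak.

wowonak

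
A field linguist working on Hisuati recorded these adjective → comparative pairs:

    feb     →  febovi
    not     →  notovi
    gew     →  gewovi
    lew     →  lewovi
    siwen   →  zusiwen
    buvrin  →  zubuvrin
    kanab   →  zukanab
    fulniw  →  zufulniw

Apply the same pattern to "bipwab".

"bipwab" has 2 vowels. The stems with 2 vowels (siwen → zusiwen, buvrin → zubuvrin, kanab → zukanab) add the prefix zu-.
The other pattern: stems with 1 vowel add -ovi.
So bipwab → zubipwab.

zubipwab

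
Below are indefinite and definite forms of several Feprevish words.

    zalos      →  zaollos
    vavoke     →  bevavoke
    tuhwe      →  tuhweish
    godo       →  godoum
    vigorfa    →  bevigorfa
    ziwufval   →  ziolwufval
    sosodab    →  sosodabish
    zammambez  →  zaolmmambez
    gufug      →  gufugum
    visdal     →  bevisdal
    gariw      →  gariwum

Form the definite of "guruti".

visdal and ziwufval both end in -l yet inflect differently (bevisdal, ziolwufval), so the final letter is not what conditions the rule; the first letter is.
"guruti" begins with g-. The stems beginning with g- (gariw → gariwum, gufug → gufugum, godo → godoum) add -um.
So guruti → gurutium.

gurutium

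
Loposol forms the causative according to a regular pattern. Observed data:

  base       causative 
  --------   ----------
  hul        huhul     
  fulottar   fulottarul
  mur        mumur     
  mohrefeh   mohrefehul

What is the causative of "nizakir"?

"nizakir" has 3 vowels. The stems with 3 vowels (fulottar → fulottarul, mohrefeh → mohrefehul) add -ul.
The other pattern: stems with 1 vowel repeat the first consonant+vowel as a prefix.
So nizakir → nizakirul.

nizakirul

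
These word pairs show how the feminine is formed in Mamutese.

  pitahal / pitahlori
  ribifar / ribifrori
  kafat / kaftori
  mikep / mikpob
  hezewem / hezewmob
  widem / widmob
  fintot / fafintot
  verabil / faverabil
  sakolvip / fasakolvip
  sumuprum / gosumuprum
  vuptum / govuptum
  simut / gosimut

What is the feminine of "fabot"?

fafabot

"fabot" has last vowel 'o'. The one such stem in the data (fintot → fafintot) adds the prefix fa-, so the same rule applies.
So fabot → fafabot.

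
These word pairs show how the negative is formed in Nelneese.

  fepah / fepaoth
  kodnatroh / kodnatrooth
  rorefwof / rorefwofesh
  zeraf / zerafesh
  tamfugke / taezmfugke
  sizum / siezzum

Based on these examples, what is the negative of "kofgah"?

kodnatroh and rorefwof both have last vowel 'o' yet inflect differently (kodnatrooth, rorefwofesh), so the last vowel is not what conditions the rule; the final letter is.
"kofgah" ends in -h. The stems ending in -h (fepah → fepaoth, kodnatroh → kodnatrooth) drop the final letter and add -oth.
The other patterns: stems ending in -f add -esh; stems ending in -e or -m insert -ez- after the first vowel.
So kofgah → kofgaoth.

kofgaoth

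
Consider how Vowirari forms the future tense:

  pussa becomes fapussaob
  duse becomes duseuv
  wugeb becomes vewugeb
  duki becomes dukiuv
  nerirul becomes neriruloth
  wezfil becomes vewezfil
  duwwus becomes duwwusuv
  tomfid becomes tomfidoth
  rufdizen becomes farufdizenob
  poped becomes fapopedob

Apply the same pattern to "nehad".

nehadoth

wezfil and nerirul both end in -l yet inflect differently (vewezfil, neriruloth), so the final letter is not what conditions the rule; the first letter is.
"nehad" begins with n-. The one such stem in the data (nerirul → neriruloth) adds -oth, so the same rule applies.
The other patterns: stems beginning with d- add -uv; stems beginning with w- add the prefix ve-; stems beginning with p- or r- add fa- … -ob around the stem.
So nehad → nehadoth.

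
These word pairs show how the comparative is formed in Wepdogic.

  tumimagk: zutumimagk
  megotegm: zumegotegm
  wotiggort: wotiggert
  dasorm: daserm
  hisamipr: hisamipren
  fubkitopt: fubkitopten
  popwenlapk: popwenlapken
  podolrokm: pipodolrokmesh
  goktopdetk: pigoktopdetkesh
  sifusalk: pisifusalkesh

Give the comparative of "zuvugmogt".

zuzuvugmogt

megotegm and dasorm both end in -m yet inflect differently (zumegotegm, daserm), so the final letter is not what conditions the rule; the second-to-last letter is.
"zuvugmogt" has second-to-last letter 'g'. The stems whose second-to-last letter is 'g' (tumimagk → zutumimagk, megotegm → zumegotegm) add the prefix zu-.
The other patterns: stems whose second-to-last letter is 'r' change the last vowel to 'e'; stems whose second-to-last letter is 'p' add -en; stems whose second-to-last letter is 'k', 'l' or 't' add pi- … -esh around the stem.
So zuvugmogt → zuzuvugmogt.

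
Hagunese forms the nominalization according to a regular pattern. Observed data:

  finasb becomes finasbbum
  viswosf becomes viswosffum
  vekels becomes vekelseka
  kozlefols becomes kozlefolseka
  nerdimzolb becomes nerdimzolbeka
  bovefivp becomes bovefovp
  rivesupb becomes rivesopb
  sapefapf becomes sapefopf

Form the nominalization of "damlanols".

"damlanols" has second-to-last letter 'l'. The stems whose second-to-last letter is 'l' (vekels → vekelseka, kozlefols → kozlefolseka, nerdimzolb → nerdimzolbeka) add -eka.
The other patterns: stems whose second-to-last letter is 's' double the final consonant and add -um; stems whose second-to-last letter is 'p' or 'v' change the last vowel to 'o'.
So damlanols → damlanolseka.

damlanolseka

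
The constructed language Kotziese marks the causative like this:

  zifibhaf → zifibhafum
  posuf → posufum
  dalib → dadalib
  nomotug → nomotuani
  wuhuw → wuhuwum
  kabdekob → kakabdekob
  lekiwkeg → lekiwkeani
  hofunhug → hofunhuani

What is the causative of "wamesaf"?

nomotug and posuf both have last vowel 'u' yet inflect differently (nomotuani, posufum), so the last vowel is not what conditions the rule; the final letter is.
"wamesaf" ends in -f. The stems ending in -f (zifibhaf → zifibhafum, posuf → posufum) add -um.
So wamesaf → wamesafum.

wamesafum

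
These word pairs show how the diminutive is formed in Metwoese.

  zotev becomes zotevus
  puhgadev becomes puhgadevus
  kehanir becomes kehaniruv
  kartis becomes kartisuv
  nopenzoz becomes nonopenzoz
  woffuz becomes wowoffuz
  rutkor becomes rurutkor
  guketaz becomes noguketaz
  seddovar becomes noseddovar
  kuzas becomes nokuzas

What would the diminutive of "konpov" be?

kokonpov

"konpov" has last vowel 'o'. The stems whose last vowel is 'o' (nopenzoz → nonopenzoz, rutkor → rurutkor) repeat the first consonant+vowel as a prefix.
So konpov → kokonpov.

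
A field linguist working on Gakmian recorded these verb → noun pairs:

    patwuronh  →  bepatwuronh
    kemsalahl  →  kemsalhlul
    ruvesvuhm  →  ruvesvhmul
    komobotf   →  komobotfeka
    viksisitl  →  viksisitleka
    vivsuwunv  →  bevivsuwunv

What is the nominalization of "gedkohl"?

kemsalahl and viksisitl both end in -l yet inflect differently (kemsalhlul, viksisitleka), so the final letter is not what conditions the rule; the second-to-last letter is.
"gedkohl" has second-to-last letter 'h'. The stems whose second-to-last letter is 'h' (ruvesvuhm → ruvesvhmul, kemsalahl → kemsalhlul) delete the last vowel and add -ul.
So gedkohl → gedkhlul.

gedkhlul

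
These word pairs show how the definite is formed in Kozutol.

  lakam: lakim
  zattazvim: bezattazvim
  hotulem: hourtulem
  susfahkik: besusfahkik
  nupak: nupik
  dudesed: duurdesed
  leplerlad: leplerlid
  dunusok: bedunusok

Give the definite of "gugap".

leplerlad and dudesed both end in -d yet inflect differently (leplerlid, duurdesed), so the final letter is not what conditions the rule; the last vowel is.
"gugap" has last vowel 'a'. The stems whose last vowel is 'a' (leplerlad → leplerlid, lakam → lakim, nupak → nupik) change the last vowel to 'i'.
The other patterns: stems whose last vowel is 'e' insert -ur- after the first vowel; stems whose last vowel is 'i' or 'o' add the prefix be-.
So gugap → gugip.

gugip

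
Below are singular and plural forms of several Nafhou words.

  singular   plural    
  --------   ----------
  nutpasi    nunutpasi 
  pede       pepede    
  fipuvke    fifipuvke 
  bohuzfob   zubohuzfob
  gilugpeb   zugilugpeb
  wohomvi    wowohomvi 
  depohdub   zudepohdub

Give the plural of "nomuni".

gilugpeb and pede both have last vowel 'e' yet inflect differently (zugilugpeb, pepede), so the last vowel is not what conditions the rule; the final letter is.
"nomuni" ends in -i. The stems ending in -i (nutpasi → nunutpasi, wohomvi → wowohomvi) repeat the first consonant+vowel as a prefix.
The other pattern: stems ending in -b add the prefix zu-.
So nomuni → nonomuni.

nonomuni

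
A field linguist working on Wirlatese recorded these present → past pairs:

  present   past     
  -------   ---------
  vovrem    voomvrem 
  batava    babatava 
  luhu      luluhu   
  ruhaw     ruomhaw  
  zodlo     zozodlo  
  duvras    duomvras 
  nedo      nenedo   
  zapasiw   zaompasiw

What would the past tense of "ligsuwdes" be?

batava and duvras both have last vowel 'a' yet inflect differently (babatava, duomvras), so the last vowel is not what conditions the rule; whether the stem ends in a vowel or a consonant is.
"ligsuwdes" ends in a consonant. The stems ending in a consonant (zapasiw → zaompasiw, duvras → duomvras, ruhaw → ruomhaw) insert -om- after the first vowel.
So ligsuwdes → liomgsuwdes.

liomgsuwdes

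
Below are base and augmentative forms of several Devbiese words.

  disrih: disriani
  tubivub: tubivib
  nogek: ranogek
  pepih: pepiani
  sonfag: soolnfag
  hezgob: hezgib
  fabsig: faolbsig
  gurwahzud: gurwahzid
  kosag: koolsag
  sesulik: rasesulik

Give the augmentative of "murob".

murib

sesulik and pepih both have last vowel 'i' yet inflect differently (rasesulik, pepiani), so the last vowel is not what conditions the rule; the final letter is.
"murob" ends in -b. The stems ending in -b (hezgob → hezgib, tubivub → tubivib) change the last vowel to 'i'.
So murob → murib.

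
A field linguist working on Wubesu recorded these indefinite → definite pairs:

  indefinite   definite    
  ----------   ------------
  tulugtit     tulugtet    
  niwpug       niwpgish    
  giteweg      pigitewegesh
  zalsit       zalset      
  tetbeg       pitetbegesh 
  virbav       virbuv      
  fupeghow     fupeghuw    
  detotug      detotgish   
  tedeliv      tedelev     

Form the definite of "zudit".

giteweg and niwpug both end in -g yet inflect differently (pigitewegesh, niwpgish), so the final letter is not what conditions the rule; the last vowel is.
"zudit" has last vowel 'i'. The stems whose last vowel is 'i' (zalsit → zalset, tulugtit → tulugtet, tedeliv → tedelev) change the last vowel to 'e'.
The other patterns: stems whose last vowel is 'e' add pi- … -esh around the stem; stems whose last vowel is 'u' delete the last vowel and add -ish; stems whose last vowel is 'a' or 'o' change the last vowel to 'u'.
So zudit → zudet.

zudet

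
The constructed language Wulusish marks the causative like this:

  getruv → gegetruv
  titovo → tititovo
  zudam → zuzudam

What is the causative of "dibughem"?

didibughem

Every pair shown (getruv → gegetruv, titovo → tititovo, zudam → zuzudam) follows the same rule: repeat the first consonant+vowel as a prefix.
So dibughem → didibughem.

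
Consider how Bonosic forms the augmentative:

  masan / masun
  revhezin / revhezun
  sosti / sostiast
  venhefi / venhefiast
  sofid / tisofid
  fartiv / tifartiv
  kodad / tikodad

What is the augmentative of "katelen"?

revhezin and sosti both have last vowel 'i' yet inflect differently (revhezun, sostiast), so the last vowel is not what conditions the rule; the final letter is.
"katelen" ends in -n. The stems ending in -n (masan → masun, revhezin → revhezun) change the last vowel to 'u'.
The other patterns: stems ending in -i add -ast; stems ending in -d or -v add the prefix ti-.
So katelen → katelun.

katelun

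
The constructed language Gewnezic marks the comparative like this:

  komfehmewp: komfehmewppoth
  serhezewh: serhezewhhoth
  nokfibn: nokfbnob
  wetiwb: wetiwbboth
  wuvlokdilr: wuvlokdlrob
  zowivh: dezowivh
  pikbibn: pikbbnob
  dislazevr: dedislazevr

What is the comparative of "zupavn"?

zowivh and serhezewh both end in -h yet inflect differently (dezowivh, serhezewhhoth), so the final letter is not what conditions the rule; the second-to-last letter is.
"zupavn" has second-to-last letter 'v'. The stems whose second-to-last letter is 'v' (dislazevr → dedislazevr, zowivh → dezowivh) add the prefix de-.
The other patterns: stems whose second-to-last letter is 'w' double the final consonant and add -oth; stems whose second-to-last letter is 'b' or 'l' delete the last vowel and add -ob.
So zupavn → dezupavn.

dezupavn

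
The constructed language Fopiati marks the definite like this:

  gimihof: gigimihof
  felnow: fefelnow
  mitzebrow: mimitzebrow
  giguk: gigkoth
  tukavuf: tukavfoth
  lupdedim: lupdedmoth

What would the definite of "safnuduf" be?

gimihof and tukavuf both end in -f yet inflect differently (gigimihof, tukavfoth), so the final letter is not what conditions the rule; the last vowel is.
"safnuduf" has last vowel 'u'. The stems whose last vowel is 'u' (giguk → gigkoth, tukavuf → tukavfoth) delete the last vowel and add -oth.
The other pattern: stems whose last vowel is 'o' repeat the first consonant+vowel as a prefix.
So safnuduf → safnudfoth.

safnudfoth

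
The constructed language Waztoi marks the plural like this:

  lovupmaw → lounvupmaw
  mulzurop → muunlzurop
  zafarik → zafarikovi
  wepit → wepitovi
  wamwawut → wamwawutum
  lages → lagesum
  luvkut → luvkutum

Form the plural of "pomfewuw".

pomfewuwum

wepit and wamwawut both end in -t yet inflect differently (wepitovi, wamwawutum), so the final letter is not what conditions the rule; the last vowel is.
"pomfewuw" has last vowel 'u'. The stems whose last vowel is 'u' (wamwawut → wamwawutum, luvkut → luvkutum) add -um.
The other patterns: stems whose last vowel is 'a' or 'o' insert -un- after the first vowel; stems whose last vowel is 'i' add -ovi.
So pomfewuw → pomfewuwum.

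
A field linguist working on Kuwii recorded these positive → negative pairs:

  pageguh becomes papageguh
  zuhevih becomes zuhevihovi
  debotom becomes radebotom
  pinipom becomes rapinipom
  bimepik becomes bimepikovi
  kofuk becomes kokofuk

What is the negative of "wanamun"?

wawanamun

pageguh and zuhevih both end in -h yet inflect differently (papageguh, zuhevihovi), so the final letter is not what conditions the rule; the last vowel is.
"wanamun" has last vowel 'u'. The stems whose last vowel is 'u' (pageguh → papageguh, kofuk → kokofuk) repeat the first consonant+vowel as a prefix.
So wanamun → wawanamun.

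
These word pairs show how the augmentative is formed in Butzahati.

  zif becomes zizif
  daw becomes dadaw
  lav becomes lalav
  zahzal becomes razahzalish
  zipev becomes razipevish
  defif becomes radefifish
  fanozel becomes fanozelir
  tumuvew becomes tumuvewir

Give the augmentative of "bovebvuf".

bovebvufir

lav and zipev both end in -v yet inflect differently (lalav, razipevish), so the final letter is not what conditions the rule; the number of vowels is.
"bovebvuf" has 3 vowels. The stems with 3 vowels (fanozel → fanozelir, tumuvew → tumuvewir) add -ir.
The other patterns: stems with 1 vowel repeat the first consonant+vowel as a prefix; stems with 2 vowels add ra- … -ish around the stem.
So bovebvuf → bovebvufir.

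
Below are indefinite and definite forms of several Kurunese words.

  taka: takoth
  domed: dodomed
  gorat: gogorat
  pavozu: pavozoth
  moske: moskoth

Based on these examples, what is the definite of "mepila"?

mepiloth

"mepila" ends in a vowel. The stems ending in a vowel (taka → takoth, moske → moskoth, pavozu → pavozoth) drop the final letter and add -oth.
The other pattern: stems ending in a consonant repeat the first consonant+vowel as a prefix.
So mepila → mepiloth.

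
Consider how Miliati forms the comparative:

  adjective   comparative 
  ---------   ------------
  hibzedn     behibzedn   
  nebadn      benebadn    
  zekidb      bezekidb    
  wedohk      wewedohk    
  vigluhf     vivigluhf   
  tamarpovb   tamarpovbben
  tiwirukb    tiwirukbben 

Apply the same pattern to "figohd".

zekidb and tamarpovb both end in -b yet inflect differently (bezekidb, tamarpovbben), so the final letter is not what conditions the rule; the second-to-last letter is.
"figohd" has second-to-last letter 'h'. The stems whose second-to-last letter is 'h' (wedohk → wewedohk, vigluhf → vivigluhf) repeat the first consonant+vowel as a prefix.
So figohd → fifigohd.

fifigohd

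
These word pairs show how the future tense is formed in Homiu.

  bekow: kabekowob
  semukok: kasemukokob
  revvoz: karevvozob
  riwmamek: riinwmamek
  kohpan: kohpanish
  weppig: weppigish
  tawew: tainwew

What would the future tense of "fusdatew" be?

semukok and riwmamek both end in -k yet inflect differently (kasemukokob, riinwmamek), so the final letter is not what conditions the rule; the last vowel is.
"fusdatew" has last vowel 'e'. The stems whose last vowel is 'e' (riwmamek → riinwmamek, tawew → tainwew) insert -in- after the first vowel.
The other patterns: stems whose last vowel is 'o' add ka- … -ob around the stem; stems whose last vowel is 'a' or 'i' add -ish.
So fusdatew → fuinsdatew.

fuinsdatew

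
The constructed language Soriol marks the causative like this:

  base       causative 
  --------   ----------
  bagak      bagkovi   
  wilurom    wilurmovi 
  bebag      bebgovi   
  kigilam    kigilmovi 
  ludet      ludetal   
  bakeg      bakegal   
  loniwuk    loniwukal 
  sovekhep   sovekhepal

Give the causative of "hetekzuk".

bebag and bakeg both end in -g yet inflect differently (bebgovi, bakegal), so the final letter is not what conditions the rule; the last vowel is.
"hetekzuk" has last vowel 'u'. The one such stem in the data (loniwuk → loniwukal) adds -al, so the same rule applies.
The other pattern: stems whose last vowel is 'a' or 'o' delete the last vowel and add -ovi.
So hetekzuk → hetekzukal.

hetekzukal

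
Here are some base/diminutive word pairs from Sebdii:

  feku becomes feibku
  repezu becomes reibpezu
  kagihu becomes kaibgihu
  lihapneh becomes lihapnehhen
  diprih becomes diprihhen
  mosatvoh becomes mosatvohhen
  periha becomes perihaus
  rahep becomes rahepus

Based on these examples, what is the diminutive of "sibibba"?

lihapneh and rahep both have last vowel 'e' yet inflect differently (lihapnehhen, rahepus), so the last vowel is not what conditions the rule; the final letter is.
"sibibba" ends in -a. The one such stem in the data (periha → perihaus) adds -us, so the same rule applies.
The other patterns: stems ending in -u insert -ib- after the first vowel; stems ending in -h double the final consonant and add -en.
So sibibba → sibibbaus.

sibibbaus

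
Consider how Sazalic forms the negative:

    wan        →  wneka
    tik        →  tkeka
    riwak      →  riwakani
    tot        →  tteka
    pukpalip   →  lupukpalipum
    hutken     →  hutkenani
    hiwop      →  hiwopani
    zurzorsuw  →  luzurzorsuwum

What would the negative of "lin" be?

tik and riwak both end in -k yet inflect differently (tkeka, riwakani), so the final letter is not what conditions the rule; the number of vowels is.
"lin" has 1 vowel. The stems with 1 vowel (tik → tkeka, wan → wneka, tot → tteka) delete the last vowel and add -eka.
So lin → lneka.

lneka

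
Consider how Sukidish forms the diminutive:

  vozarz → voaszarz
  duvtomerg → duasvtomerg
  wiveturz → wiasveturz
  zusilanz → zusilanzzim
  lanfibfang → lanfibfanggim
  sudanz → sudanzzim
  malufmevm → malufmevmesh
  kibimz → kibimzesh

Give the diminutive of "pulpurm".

puaslpurm

vozarz and zusilanz both end in -z yet inflect differently (voaszarz, zusilanzzim), so the final letter is not what conditions the rule; the second-to-last letter is.
"pulpurm" has second-to-last letter 'r'. The stems whose second-to-last letter is 'r' (vozarz → voaszarz, duvtomerg → duasvtomerg, wiveturz → wiasveturz) insert -as- after the first vowel.
The other patterns: stems whose second-to-last letter is 'n' double the final consonant and add -im; stems whose second-to-last letter is 'm' or 'v' add -esh.
So pulpurm → puaslpurm.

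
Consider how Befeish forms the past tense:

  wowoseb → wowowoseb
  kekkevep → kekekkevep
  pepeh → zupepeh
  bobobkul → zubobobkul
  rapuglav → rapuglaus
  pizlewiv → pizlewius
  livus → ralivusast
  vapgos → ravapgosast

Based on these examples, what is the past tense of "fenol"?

wowoseb and pepeh both have last vowel 'e' yet inflect differently (wowowoseb, zupepeh), so the last vowel is not what conditions the rule; the final letter is.
"fenol" ends in -l. The one such stem in the data (bobobkul → zubobobkul) adds the prefix zu-, so the same rule applies.
So fenol → zufenol.

zufenol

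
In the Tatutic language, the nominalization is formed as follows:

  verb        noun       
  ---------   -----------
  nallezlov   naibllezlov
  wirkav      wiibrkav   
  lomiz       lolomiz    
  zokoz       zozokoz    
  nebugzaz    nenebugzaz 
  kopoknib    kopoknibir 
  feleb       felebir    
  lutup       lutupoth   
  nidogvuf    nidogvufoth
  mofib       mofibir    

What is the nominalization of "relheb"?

relhebir

wirkav and nebugzaz both have last vowel 'a' yet inflect differently (wiibrkav, nenebugzaz), so the last vowel is not what conditions the rule; the final letter is.
"relheb" ends in -b. The stems ending in -b (feleb → felebir, mofib → mofibir, kopoknib → kopoknibir) add -ir.
So relheb → relhebir.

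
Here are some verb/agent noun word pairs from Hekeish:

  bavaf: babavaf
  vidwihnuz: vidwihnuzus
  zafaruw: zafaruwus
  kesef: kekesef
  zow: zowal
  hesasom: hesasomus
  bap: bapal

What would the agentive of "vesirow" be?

vesirowus

zow and zafaruw both end in -w yet inflect differently (zowal, zafaruwus), so the final letter is not what conditions the rule; the number of vowels is.
"vesirow" has 3 vowels. The stems with 3 vowels (hesasom → hesasomus, vidwihnuz → vidwihnuzus, zafaruw → zafaruwus) add -us.
So vesirow → vesirowus.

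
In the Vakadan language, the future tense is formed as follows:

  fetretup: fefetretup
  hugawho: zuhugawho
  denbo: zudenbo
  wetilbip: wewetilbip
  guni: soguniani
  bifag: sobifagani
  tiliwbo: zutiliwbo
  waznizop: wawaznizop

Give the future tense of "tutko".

waznizop and denbo both have last vowel 'o' yet inflect differently (wawaznizop, zudenbo), so the last vowel is not what conditions the rule; the final letter is.
"tutko" ends in -o. The stems ending in -o (denbo → zudenbo, hugawho → zuhugawho, tiliwbo → zutiliwbo) add the prefix zu-.
So tutko → zututko.

zututko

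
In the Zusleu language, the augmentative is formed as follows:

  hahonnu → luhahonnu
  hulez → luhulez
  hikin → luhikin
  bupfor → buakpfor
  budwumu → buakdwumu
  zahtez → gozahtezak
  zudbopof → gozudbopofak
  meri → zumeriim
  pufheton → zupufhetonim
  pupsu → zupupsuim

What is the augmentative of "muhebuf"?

"muhebuf" begins with m-. The one such stem in the data (meri → zumeriim) adds zu- … -im around the stem, so the same rule applies.
So muhebuf → zumuhebufim.

zumuhebufim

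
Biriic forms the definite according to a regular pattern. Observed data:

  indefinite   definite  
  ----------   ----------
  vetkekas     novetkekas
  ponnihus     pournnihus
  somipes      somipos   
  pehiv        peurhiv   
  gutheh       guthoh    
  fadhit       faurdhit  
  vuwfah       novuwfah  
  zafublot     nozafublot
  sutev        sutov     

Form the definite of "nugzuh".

somipes and vetkekas both end in -s yet inflect differently (somipos, novetkekas), so the final letter is not what conditions the rule; the last vowel is.
"nugzuh" has last vowel 'u'. The one such stem in the data (ponnihus → pournnihus) inserts -ur- after the first vowel (as do fadhit, pehiv), so the same rule applies.
So nugzuh → nuurgzuh.

nuurgzuh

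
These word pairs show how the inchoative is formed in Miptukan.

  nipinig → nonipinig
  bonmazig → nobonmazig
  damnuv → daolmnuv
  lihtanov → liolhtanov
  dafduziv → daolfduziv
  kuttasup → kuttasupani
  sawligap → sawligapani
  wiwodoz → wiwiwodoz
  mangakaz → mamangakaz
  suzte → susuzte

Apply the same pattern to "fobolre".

fofobolre

nipinig and dafduziv both have last vowel 'i' yet inflect differently (nonipinig, daolfduziv), so the last vowel is not what conditions the rule; the final letter is.
"fobolre" ends in -e. The one such stem in the data (suzte → susuzte) repeats the first consonant+vowel as a prefix (as do wiwodoz, mangakaz), so the same rule applies.
The other patterns: stems ending in -g add the prefix no-; stems ending in -v insert -ol- after the first vowel; stems ending in -p add -ani.
So fobolre → fofobolre.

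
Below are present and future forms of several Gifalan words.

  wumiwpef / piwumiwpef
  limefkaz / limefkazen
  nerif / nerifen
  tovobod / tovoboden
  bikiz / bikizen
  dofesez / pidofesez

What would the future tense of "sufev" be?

pisufev

dofesez and bikiz both end in -z yet inflect differently (pidofesez, bikizen), so the final letter is not what conditions the rule; the last vowel is.
"sufev" has last vowel 'e'. The stems whose last vowel is 'e' (wumiwpef → piwumiwpef, dofesez → pidofesez) add the prefix pi-.
The other pattern: stems whose last vowel is 'a', 'i' or 'o' add -en.
So sufev → pisufev.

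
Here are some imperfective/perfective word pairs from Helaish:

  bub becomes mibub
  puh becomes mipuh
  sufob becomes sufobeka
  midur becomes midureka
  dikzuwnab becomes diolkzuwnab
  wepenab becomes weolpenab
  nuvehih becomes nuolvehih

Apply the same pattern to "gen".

migen

bub and sufob both end in -b yet inflect differently (mibub, sufobeka), so the final letter is not what conditions the rule; the number of vowels is.
"gen" has 1 vowel. The stems with 1 vowel (bub → mibub, puh → mipuh) add the prefix mi-.
The other patterns: stems with 2 vowels add -eka; stems with 3 vowels insert -ol- after the first vowel.
So gen → migen.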